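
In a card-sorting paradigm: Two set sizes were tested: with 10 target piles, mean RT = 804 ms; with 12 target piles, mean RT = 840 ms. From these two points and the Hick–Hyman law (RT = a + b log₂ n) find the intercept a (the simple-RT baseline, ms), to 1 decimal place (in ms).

349.3 ms

Slope: b = (840 − 804) / (log₂ 12 − log₂ 10) = 36/0.2630 = 136.864 ms/bit.
Intercept: a = 804 − 136.864·log₂(10) = 349.347 ms.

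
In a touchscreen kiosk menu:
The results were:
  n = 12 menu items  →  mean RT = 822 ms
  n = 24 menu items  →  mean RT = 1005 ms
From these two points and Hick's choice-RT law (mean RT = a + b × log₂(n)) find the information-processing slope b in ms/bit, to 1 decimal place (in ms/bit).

183.0 ms/bit

Slope: b = (1005 − 822) / (log₂ 24 − log₂ 12) = 183/1.0000 = 183.000 ms/bit.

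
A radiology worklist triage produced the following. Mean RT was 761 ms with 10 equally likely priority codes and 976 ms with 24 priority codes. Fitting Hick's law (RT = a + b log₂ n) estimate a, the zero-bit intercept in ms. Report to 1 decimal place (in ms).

Slope: b = (976 − 761) / (log₂ 24 − log₂ 10) = 215/1.2630 = 170.225 ms/bit.
Intercept: a = 761 − 170.225·log₂(10) = 195.525 ms.

195.5 ms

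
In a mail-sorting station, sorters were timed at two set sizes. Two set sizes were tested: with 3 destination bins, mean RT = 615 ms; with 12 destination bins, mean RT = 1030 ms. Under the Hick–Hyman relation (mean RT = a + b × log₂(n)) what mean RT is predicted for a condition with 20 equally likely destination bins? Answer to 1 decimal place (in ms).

1182.9 ms

Fit slope and intercept:
  b = (1030 − 615) / (log₂ 12 − log₂ 3) = 415 / (3.5850 − 1.5850) = 207.500 ms/bit
  a = 615 − 207.500 × 1.5850 = 286.120 ms
Then RT(20) = 286.120 + 207.500 × log₂ 20 = 286.120 + 207.500 × 4.3219 ≈ 1182.920 ms.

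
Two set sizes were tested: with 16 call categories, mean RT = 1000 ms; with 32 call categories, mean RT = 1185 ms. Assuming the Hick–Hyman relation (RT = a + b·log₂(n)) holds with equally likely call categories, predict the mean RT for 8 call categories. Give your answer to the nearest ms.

815 ms

RT is linear in log₂ n, so two points fix the line:
  b = (1185 − 1000) / (log₂ 32 − log₂ 16) = 185 / (5 − 4) = 185 ms/bit
  a = 1000 − 185 × 4 = 260 ms
Then RT(8) = 260 + 185 × log₂ 8 = 260 + 185 × 3 ≈ 815.000 ms.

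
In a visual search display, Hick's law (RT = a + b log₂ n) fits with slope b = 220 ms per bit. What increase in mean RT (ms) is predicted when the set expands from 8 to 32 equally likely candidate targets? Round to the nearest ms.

Only the slope matters, since a is common to both: ΔRT = b·log₂(n₂/n₁).
log₂(32) − log₂(8) = log₂(32/8) = log₂(4) = 2.
ΔRT = 220 × 2.0000 = 440.000 ms.

440 ms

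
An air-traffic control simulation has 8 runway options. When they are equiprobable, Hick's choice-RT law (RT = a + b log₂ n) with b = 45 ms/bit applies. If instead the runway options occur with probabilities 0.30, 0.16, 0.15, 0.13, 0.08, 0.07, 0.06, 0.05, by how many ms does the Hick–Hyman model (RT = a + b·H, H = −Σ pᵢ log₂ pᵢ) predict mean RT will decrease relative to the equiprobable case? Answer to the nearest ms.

11 ms

The RT saving is b·ΔH. Equiprobable H₀ = log₂(8) = 3.0000 bits; with the given probabilities H = 2.7570 bits.
b·(H₀ − H) = 45 × (3.0000 − 2.7570) = 10.94 ms.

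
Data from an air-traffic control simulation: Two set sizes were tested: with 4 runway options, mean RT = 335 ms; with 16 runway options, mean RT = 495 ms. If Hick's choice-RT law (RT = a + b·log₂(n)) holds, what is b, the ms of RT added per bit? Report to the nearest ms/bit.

b = (RT₂ − RT₁)/(log₂ n₂ − log₂ n₁) = (495 − 335)/(4 − 2) = 80 ms/bit.

80 ms/bit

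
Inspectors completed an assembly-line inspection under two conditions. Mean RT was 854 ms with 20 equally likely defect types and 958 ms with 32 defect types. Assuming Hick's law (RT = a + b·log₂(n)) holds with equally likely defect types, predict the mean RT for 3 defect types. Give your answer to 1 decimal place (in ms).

434.2 ms

Solve the two-equation system in a and b:
  b = (958 − 854) / (log₂ 32 − log₂ 20) = 104 / (5 − 4.3219) = 153.376 ms/bit
  a = 854 − 153.376 × 4.3219 = 191.120 ms
Then RT(3) = 191.120 + 153.376 × log₂ 3 = 191.120 + 153.376 × 1.5850 ≈ 434.215 ms.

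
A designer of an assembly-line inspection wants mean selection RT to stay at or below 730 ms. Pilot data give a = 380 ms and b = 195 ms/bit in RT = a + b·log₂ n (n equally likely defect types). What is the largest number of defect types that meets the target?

Set 380 + 195·log₂ n ≤ 730 → log₂ n ≤ (730 − 380)/195 = 1.7949.
So n ≤ 2^1.7949 = 3.470; the largest integer n is 3.

3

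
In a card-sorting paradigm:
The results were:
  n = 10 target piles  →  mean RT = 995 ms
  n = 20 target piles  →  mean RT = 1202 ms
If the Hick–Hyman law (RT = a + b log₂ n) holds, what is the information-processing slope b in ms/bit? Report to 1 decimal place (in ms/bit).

207.0 ms/bit

Slope: b = (1202 − 995) / (log₂ 20 − log₂ 10) = 207/1.0000 = 207.000 ms/bit.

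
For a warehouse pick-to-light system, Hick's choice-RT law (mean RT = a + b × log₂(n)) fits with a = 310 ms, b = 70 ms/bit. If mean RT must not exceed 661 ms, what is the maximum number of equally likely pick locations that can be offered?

Information budget: (661 − 310)/70 = 5.0143 bits, so n ≤ 2^5.0143 = 32.318 → at most 32.

32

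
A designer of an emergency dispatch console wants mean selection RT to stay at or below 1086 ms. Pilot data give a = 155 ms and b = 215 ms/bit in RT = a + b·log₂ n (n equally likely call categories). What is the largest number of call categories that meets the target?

20

Set 155 + 215·log₂ n ≤ 1086 → log₂ n ≤ (1086 − 155)/215 = 4.3302.
So n ≤ 2^4.3302 = 20.115; the largest integer n is 20.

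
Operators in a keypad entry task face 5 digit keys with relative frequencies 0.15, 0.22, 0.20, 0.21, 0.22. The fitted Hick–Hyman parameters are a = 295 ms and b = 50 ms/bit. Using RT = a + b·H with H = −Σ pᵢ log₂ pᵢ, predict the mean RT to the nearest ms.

H = 0.15·log₂(1/0.15) + 0.22·log₂(1/0.22) + 0.20·log₂(1/0.20) + 0.21·log₂(1/0.21) + 0.22·log₂(1/0.22) = 2.3089 bits.
RT = 295 + 50 × 2.3089 = 410.45 ms.

410 ms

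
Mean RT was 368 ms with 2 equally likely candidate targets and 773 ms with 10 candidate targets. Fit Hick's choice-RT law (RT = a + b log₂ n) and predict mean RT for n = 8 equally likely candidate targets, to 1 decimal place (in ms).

716.8 ms

RT is linear in log₂ n, so two points fix the line:
  b = (773 − 368) / (log₂ 10 − log₂ 2) = 405 / (3.3219 − 1) = 174.424 ms/bit
  a = 368 − 174.424 × 1 = 193.576 ms
Then RT(8) = 193.576 + 174.424 × log₂ 8 = 193.576 + 174.424 × 3 ≈ 716.848 ms.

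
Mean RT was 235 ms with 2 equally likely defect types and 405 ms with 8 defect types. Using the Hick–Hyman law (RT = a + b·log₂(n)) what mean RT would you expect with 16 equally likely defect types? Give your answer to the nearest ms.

With log₂ n on the abscissa the relation is linear; from the two conditions:
  b = (405 − 235) / (log₂ 8 − log₂ 2) = 170 / (3 − 1) = 85 ms/bit
  a = 235 − 85 × 1 = 150 ms
Then RT(16) = 150 + 85 × log₂ 16 = 150 + 85 × 4 ≈ 490.000 ms.

490 ms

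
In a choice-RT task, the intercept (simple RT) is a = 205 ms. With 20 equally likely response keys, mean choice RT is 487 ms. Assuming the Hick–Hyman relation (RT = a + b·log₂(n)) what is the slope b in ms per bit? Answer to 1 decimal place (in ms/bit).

65.2 ms/bit

b = (487 − 205) / log₂(20) = 282 / 4.3219 = 65.249 ms/bit.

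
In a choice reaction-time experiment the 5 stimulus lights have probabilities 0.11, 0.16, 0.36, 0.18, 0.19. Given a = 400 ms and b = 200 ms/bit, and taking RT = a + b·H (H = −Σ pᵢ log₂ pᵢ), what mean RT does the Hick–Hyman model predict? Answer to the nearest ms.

841 ms

H = 0.11·log₂(1/0.11) + 0.16·log₂(1/0.16) + 0.36·log₂(1/0.36) + 0.18·log₂(1/0.18) + 0.19·log₂(1/0.19) = 2.2045 bits.
RT = 400 + 200 × 2.2045 = 840.89 ms.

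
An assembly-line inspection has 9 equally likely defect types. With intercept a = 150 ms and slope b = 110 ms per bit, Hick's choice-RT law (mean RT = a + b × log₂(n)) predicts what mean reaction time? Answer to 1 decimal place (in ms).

log₂(9) = 3.1699 bits, so RT = 150 + 110 × 3.1699 ≈ 498.692 ms.

498.7 ms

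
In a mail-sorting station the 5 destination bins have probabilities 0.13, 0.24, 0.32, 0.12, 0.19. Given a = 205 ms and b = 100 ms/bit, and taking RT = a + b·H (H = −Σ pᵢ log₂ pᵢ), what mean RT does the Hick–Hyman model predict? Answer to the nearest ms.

H = 0.13·log₂(1/0.13) + 0.24·log₂(1/0.24) + 0.32·log₂(1/0.32) + 0.12·log₂(1/0.12) + 0.19·log₂(1/0.19) = 2.2251 bits.
RT = 205 + 100 × 2.2251 = 427.51 ms.

428 ms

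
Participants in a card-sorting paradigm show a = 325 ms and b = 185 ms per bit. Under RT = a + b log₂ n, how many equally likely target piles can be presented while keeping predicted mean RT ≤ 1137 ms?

20

Set 325 + 185·log₂ n ≤ 1137 → log₂ n ≤ (1137 − 325)/185 = 4.3892.
So n ≤ 2^4.3892 = 20.955; the largest integer n is 20.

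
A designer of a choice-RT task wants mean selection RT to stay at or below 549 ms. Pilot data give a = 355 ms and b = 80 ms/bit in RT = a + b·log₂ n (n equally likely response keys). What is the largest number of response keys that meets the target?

5

Information budget: (549 − 355)/80 = 2.4250 bits, so n ≤ 2^2.4250 = 5.370 → at most 5.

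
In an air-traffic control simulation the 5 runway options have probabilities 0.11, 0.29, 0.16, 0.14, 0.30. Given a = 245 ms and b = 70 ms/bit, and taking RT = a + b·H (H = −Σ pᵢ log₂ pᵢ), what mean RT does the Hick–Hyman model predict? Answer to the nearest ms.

Entropy contributions −pᵢ log₂ pᵢ: 0.3503, 0.5179, 0.4230, 0.3971, 0.5211; sum H = 2.2094 bits.
RT = a + bH = 245 + 70·2.2094 = 399.66 ms.

400 ms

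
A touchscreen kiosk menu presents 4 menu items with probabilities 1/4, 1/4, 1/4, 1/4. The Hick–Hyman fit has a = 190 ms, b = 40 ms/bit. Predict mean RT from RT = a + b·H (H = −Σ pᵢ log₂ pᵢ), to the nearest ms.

Each term −pᵢ log₂ pᵢ: 0.25·2 + 0.25·2 + 0.25·2 + 0.25·2; summed, H = 2.000 bits.
Mean RT = a + bH = 190 + 40·2.000 = 270.00 ms.

270 ms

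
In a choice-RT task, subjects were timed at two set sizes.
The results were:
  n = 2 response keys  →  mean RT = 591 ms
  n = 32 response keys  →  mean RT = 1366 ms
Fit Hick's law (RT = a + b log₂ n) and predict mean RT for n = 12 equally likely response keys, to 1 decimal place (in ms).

1091.8 ms

RT is linear in log₂ n, so two points fix the line:
  b = (1366 − 591) / (log₂ 32 − log₂ 2) = 775 / (5 − 1) = 193.750 ms/bit
  a = 591 − 193.750 × 1 = 397.250 ms
Then RT(12) = 397.250 + 193.750 × log₂ 12 = 397.250 + 193.750 × 3.5850 ≈ 1091.836 ms.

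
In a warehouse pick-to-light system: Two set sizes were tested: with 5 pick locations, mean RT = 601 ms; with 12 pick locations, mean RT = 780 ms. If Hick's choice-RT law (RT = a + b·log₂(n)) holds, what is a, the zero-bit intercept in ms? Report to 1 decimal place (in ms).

b = (RT₂ − RT₁)/(log₂ n₂ − log₂ n₁) = (780 − 601)/(3.5850 − 2.3219) = 141.722 ms/bit.
a = RT₁ − b·log₂ n₁ = 601 − 141.722 × 2.3219 = 271.931 ms.

271.9 ms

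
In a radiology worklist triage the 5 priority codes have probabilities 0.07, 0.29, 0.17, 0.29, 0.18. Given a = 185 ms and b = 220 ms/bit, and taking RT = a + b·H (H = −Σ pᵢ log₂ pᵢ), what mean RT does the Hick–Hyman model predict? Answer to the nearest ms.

Entropy contributions −pᵢ log₂ pᵢ: 0.2686, 0.5179, 0.4346, 0.5179, 0.4453; sum H = 2.1843 bits.
RT = a + bH = 185 + 220·2.1843 = 665.54 ms.

666 ms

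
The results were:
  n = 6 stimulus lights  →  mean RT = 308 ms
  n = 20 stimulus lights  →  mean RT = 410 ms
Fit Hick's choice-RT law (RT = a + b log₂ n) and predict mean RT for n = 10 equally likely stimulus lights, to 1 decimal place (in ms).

351.3 ms

With log₂ n on the abscissa the relation is linear; from the two conditions:
  b = (410 − 308) / (log₂ 20 − log₂ 6) = 102 / (4.3219 − 2.5850) = 58.723 ms/bit
  a = 308 − 58.723 × 2.5850 = 156.203 ms
Then RT(10) = 156.203 + 58.723 × log₂ 10 = 156.203 + 58.723 × 3.3219 ≈ 351.277 ms.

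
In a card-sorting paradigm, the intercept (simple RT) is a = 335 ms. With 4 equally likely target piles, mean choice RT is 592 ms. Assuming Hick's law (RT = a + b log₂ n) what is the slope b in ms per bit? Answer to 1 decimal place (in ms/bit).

log₂(4) = 2 bits.
b = (RT − a)/log₂ n = (592 − 335) / 2 = 128.500 ms/bit.

128.5 ms/bit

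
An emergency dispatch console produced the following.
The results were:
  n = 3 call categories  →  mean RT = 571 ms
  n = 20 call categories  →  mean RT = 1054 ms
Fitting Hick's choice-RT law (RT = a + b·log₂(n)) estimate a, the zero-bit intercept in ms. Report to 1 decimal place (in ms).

291.3 ms

b = (RT₂ − RT₁)/(log₂ n₂ − log₂ n₁) = (1054 − 571)/(4.3219 − 1.5850) = 176.473 ms/bit.
a = RT₁ − b·log₂ n₁ = 571 − 176.473 × 1.5850 = 291.297 ms.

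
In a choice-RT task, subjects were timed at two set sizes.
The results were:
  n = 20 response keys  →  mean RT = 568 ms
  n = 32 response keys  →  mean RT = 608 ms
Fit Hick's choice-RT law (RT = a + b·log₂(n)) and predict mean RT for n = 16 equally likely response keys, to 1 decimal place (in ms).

549.0 ms

Fit slope and intercept:
  b = (608 − 568) / (log₂ 32 − log₂ 20) = 40 / (5 − 4.3219) = 58.991 ms/bit
  a = 568 − 58.991 × 4.3219 = 313.046 ms
Then RT(16) = 313.046 + 58.991 × log₂ 16 = 313.046 + 58.991 × 4 ≈ 549.009 ms.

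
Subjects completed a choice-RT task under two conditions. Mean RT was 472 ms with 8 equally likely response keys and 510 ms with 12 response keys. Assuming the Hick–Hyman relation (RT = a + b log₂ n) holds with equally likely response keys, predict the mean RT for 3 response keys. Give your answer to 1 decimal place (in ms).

380.1 ms

Solve the two-equation system in a and b:
  b = (510 − 472) / (log₂ 12 − log₂ 8) = 38 / (3.5850 − 3) = 64.961 ms/bit
  a = 472 − 64.961 × 3 = 277.116 ms
Then RT(3) = 277.116 + 64.961 × log₂ 3 = 277.116 + 64.961 × 1.5850 ≈ 380.077 ms.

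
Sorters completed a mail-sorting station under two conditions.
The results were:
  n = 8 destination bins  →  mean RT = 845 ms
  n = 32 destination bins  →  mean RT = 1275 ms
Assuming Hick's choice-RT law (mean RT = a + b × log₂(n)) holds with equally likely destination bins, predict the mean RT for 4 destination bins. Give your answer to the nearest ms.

630 ms

RT is linear in log₂ n, so two points fix the line:
  b = (1275 − 845) / (log₂ 32 − log₂ 8) = 430 / (5 − 3) = 215 ms/bit
  a = 845 − 215 × 3 = 200 ms
Then RT(4) = 200 + 215 × log₂ 4 = 200 + 215 × 2 ≈ 630.000 ms.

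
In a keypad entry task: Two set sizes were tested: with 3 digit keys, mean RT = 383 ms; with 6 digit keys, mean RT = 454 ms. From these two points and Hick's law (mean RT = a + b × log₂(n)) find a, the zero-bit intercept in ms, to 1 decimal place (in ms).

270.5 ms

The slope on a log₂ axis is (454 − 383) / (2.5850 − 1.5850) = 71.000 ms/bit.
Intercept: a = 383 − 71.000·log₂(3) = 270.468 ms.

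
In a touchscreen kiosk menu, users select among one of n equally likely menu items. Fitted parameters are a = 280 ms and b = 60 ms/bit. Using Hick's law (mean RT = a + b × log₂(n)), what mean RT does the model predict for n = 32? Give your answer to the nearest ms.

580 ms

log₂(32) = 5 bits, so RT = 280 + 60 × 5 ≈ 580.000 ms.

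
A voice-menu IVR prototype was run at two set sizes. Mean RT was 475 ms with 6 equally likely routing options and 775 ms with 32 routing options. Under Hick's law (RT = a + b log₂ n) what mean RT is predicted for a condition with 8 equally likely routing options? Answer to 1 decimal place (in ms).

526.6 ms

With log₂ n on the abscissa the relation is linear; from the two conditions:
  b = (775 − 475) / (log₂ 32 − log₂ 6) = 300 / (5 − 2.5850) = 124.222 ms/bit
  a = 475 − 124.222 × 2.5850 = 153.892 ms
Then RT(8) = 153.892 + 124.222 × log₂ 8 = 153.892 + 124.222 × 3 ≈ 526.557 ms.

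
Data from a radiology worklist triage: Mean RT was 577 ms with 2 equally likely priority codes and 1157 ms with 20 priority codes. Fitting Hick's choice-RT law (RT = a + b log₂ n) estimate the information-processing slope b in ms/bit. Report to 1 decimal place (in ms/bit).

Slope: b = (1157 − 577) / (log₂ 20 − log₂ 2) = 580/3.3219 = 174.597 ms/bit.

174.6 ms/bit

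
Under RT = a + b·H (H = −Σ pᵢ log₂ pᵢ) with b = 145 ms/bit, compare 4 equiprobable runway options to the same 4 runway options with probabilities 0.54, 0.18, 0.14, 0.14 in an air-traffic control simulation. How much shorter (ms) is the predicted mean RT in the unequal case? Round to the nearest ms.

Equiprobable entropy H₀ = log₂ 4 = 2.0000 bits.
Skewed entropy H = −Σ pᵢ log₂ pᵢ = 1.7196 bits.
ΔRT = b·(H₀ − H) = 145 × 0.2804 = 40.66 ms.

41 ms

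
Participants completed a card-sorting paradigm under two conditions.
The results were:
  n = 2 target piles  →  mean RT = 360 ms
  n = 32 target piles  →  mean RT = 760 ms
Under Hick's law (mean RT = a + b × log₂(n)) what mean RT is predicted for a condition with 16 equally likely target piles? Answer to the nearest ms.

660 ms

With log₂ n on the abscissa the relation is linear; from the two conditions:
  b = (760 − 360) / (log₂ 32 − log₂ 2) = 400 / (5 − 1) = 100 ms/bit
  a = 360 − 100 × 1 = 260 ms
Then RT(16) = 260 + 100 × log₂ 16 = 260 + 100 × 4 ≈ 660.000 ms.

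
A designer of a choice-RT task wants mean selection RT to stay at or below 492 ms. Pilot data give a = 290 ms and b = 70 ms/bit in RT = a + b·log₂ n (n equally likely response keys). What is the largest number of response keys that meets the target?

7

70·log₂ n ≤ 492 − 290 = 202, giving log₂ n ≤ 2.8857 and n ≤ 7.391. The largest whole number is 7.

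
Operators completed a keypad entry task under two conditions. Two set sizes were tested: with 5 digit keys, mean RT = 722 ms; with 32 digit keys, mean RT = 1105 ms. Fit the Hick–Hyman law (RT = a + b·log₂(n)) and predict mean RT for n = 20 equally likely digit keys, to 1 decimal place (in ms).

RT is linear in log₂ n, so two points fix the line:
  b = (1105 − 722) / (log₂ 32 − log₂ 5) = 383 / (5 − 2.3219) = 143.013 ms/bit
  a = 722 − 143.013 × 2.3219 = 389.933 ms
Then RT(20) = 389.933 + 143.013 × log₂ 20 = 389.933 + 143.013 × 4.3219 ≈ 1008.027 ms.

1008.0 ms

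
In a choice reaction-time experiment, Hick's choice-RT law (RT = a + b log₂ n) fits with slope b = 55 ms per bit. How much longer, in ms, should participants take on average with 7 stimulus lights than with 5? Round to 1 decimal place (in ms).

26.7 ms

ΔRT = (a + b log₂ n₂) − (a + b log₂ n₁) = b·(log₂ n₂ − log₂ n₁).
log₂(7) − log₂(5) = 2.8074 − 2.3219 = 0.4854.
ΔRT = 55 × 0.4854 = 26.698 ms.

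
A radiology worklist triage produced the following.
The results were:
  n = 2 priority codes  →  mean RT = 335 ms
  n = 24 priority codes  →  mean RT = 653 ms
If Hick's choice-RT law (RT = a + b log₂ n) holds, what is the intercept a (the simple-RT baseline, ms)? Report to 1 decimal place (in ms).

246.3 ms

Slope: b = (653 − 335) / (log₂ 24 − log₂ 2) = 318/3.5850 = 88.704 ms/bit.
a = RT₁ − b·log₂ n₁ = 335 − 88.704 × 1 = 246.296 ms.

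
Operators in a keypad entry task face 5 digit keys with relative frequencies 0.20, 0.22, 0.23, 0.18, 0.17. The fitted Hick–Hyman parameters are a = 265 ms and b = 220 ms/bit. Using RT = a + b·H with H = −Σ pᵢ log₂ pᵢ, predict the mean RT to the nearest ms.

774 ms

Entropy contributions −pᵢ log₂ pᵢ: 0.4644, 0.4806, 0.4877, 0.4453, 0.4346; sum H = 2.3125 bits.
RT = a + bH = 265 + 220·2.3125 = 773.75 ms.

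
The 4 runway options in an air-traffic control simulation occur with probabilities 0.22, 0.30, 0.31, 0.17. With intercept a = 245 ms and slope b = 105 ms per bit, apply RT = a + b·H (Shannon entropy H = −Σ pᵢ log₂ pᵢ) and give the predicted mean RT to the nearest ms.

Entropy contributions −pᵢ log₂ pᵢ: 0.4806, 0.5211, 0.5238, 0.4346; sum H = 1.9600 bits.
RT = a + bH = 245 + 105·1.9600 = 450.80 ms.

451 ms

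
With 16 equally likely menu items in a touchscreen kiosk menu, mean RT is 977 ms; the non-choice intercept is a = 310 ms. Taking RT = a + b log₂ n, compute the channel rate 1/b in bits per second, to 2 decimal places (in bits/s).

6.00 bits/s

Choice component = 977 − 310 = 667 ms over log₂(16) = 4 bits.
b = 667 / 4 = 166.750 ms/bit, so 1/b = 5.997 bits/s.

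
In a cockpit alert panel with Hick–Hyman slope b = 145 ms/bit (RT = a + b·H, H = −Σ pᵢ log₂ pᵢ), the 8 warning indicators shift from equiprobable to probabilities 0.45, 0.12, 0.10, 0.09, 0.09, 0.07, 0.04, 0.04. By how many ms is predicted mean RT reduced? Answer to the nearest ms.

75 ms

The RT saving is b·ΔH. Equiprobable H₀ = log₂(8) = 3.0000 bits; with the given probabilities H = 2.4830 bits.
b·(H₀ − H) = 145 × (3.0000 − 2.4830) = 74.96 ms.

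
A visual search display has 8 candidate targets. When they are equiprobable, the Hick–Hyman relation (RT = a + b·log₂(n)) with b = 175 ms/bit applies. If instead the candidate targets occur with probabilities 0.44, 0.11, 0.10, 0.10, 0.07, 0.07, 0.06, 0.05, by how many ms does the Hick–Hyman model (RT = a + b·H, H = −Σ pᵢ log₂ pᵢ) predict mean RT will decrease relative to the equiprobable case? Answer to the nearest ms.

82 ms

Equiprobable entropy H₀ = log₂ 8 = 3.0000 bits.
Skewed entropy H = −Σ pᵢ log₂ pᵢ = 2.5326 bits.
ΔRT = b·(H₀ − H) = 175 × 0.4674 = 81.80 ms.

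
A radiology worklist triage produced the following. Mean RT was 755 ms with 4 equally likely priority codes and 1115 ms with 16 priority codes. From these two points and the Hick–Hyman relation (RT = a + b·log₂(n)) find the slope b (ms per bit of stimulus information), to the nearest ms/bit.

Slope: b = (1115 − 755) / (log₂ 16 − log₂ 4) = 360/2.0000 = 180 ms/bit.

180 ms/bit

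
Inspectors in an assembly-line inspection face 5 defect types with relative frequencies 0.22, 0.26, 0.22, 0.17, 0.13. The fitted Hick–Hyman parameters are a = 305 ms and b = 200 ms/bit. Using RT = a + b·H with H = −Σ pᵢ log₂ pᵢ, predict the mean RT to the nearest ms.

H = 0.22·log₂(1/0.22) + 0.26·log₂(1/0.26) + 0.22·log₂(1/0.22) + 0.17·log₂(1/0.17) + 0.13·log₂(1/0.13) = 2.2837 bits.
RT = 305 + 200 × 2.2837 = 761.73 ms.

762 ms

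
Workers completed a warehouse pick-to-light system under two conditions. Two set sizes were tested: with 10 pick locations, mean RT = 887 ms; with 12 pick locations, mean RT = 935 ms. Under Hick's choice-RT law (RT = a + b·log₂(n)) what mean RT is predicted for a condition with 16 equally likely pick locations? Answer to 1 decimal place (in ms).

Solve the two-equation system in a and b:
  b = (935 − 887) / (log₂ 12 − log₂ 10) = 48 / (3.5850 − 3.3219) = 182.486 ms/bit
  a = 887 − 182.486 × 3.3219 = 280.796 ms
Then RT(16) = 280.796 + 182.486 × log₂ 16 = 280.796 + 182.486 × 4 ≈ 1010.738 ms.

1010.7 ms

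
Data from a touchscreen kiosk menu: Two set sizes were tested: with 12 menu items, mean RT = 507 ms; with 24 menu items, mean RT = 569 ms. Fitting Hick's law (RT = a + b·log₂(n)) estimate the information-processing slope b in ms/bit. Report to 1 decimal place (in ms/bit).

Slope: b = (569 − 507) / (log₂ 24 − log₂ 12) = 62/1.0000 = 62.000 ms/bit.

62.0 ms/bit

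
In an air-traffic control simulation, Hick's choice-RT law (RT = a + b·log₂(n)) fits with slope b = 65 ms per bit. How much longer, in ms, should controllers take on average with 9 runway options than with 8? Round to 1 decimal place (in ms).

Only the slope matters, since a is common to both: ΔRT = b·log₂(n₂/n₁).
log₂(9) − log₂(8) = 3.1699 − 3 = 0.1699.
ΔRT = 65 × 0.1699 = 11.045 ms.

11.0 ms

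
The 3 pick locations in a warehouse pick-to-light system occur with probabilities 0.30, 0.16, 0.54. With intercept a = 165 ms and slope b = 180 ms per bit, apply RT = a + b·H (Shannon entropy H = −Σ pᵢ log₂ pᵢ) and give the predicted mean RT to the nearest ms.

Entropy contributions −pᵢ log₂ pᵢ: 0.5211, 0.4230, 0.4800; sum H = 1.4241 bits.
RT = a + bH = 165 + 180·1.4241 = 421.35 ms.

421 ms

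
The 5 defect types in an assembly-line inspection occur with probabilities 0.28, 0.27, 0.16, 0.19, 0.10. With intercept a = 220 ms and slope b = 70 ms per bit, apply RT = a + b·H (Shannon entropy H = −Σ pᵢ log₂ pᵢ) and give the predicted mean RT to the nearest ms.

376 ms

H = 0.28·log₂(1/0.28) + 0.27·log₂(1/0.27) + 0.16·log₂(1/0.16) + 0.19·log₂(1/0.19) + 0.10·log₂(1/0.10) = 2.2347 bits.
RT = 220 + 70 × 2.2347 = 376.43 ms.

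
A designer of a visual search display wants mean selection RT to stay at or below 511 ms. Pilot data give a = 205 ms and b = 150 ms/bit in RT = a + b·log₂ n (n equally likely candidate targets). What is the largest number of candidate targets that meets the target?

4

150·log₂ n ≤ 511 − 205 = 306, giving log₂ n ≤ 2.0400 and n ≤ 4.112. The largest whole number is 4.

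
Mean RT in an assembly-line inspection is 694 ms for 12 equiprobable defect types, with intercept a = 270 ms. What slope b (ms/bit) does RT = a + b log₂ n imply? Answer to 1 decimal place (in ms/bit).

12 alternatives carry log₂ 12 = 3.5850 bits; the choice cost is 694 − 270 = 424 ms, so b = 424/3.5850 = 118.272 ms/bit.

118.3 ms/bit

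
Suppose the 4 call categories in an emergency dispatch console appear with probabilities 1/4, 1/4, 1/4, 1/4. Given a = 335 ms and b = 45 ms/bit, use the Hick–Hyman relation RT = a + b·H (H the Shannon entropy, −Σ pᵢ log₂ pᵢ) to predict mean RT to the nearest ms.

425 ms

H = −Σ pᵢ log₂ pᵢ = 0.25·2 + 0.25·2 + 0.25·2 + 0.25·2 = 2.000 bits.
RT = 335 + 45 × 2.000 = 425.00 ms.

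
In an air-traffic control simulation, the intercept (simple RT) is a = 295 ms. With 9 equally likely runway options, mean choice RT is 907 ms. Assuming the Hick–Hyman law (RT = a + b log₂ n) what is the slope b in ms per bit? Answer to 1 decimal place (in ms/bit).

9 alternatives carry log₂ 9 = 3.1699 bits; the choice cost is 907 − 295 = 612 ms, so b = 612/3.1699 = 193.065 ms/bit.

193.1 ms/bit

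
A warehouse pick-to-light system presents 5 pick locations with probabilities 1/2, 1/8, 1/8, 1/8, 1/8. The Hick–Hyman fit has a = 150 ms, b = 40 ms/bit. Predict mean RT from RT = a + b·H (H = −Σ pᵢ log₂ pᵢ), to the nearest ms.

Each term −pᵢ log₂ pᵢ: 0.5·1 + 0.125·3 + 0.125·3 + 0.125·3 + 0.125·3; summed, H = 2.000 bits.
Mean RT = a + bH = 150 + 40·2.000 = 230.00 ms.

230 ms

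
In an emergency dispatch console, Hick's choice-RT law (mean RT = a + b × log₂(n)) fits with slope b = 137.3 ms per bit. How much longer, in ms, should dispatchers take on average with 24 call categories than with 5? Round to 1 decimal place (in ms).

310.7 ms

ΔRT = (a + b log₂ n₂) − (a + b log₂ n₁) = b·(log₂ n₂ − log₂ n₁).
log₂(24) − log₂(5) = 4.5850 − 2.3219 = 2.2630.
ΔRT = 137.3 × 2.2630 = 310.715 ms.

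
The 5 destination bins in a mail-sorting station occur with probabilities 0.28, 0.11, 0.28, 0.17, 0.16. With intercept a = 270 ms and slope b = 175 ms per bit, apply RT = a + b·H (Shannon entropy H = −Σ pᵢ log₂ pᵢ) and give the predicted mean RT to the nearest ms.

H = 0.28·log₂(1/0.28) + 0.11·log₂(1/0.11) + 0.28·log₂(1/0.28) + 0.17·log₂(1/0.17) + 0.16·log₂(1/0.16) = 2.2363 bits.
RT = 270 + 175 × 2.2363 = 661.36 ms.

661 ms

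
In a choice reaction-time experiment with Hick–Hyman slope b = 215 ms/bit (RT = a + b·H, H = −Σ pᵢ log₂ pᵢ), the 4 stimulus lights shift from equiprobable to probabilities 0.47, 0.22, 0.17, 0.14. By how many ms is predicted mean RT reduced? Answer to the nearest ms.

38 ms

The RT saving is b·ΔH. Equiprobable H₀ = log₂(4) = 2.0000 bits; with the given probabilities H = 1.8242 bits.
b·(H₀ − H) = 215 × (2.0000 − 1.8242) = 37.79 ms.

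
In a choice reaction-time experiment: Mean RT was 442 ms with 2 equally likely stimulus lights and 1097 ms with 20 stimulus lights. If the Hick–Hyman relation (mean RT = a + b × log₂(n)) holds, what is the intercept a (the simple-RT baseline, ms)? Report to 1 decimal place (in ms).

Slope: b = (1097 − 442) / (log₂ 20 − log₂ 2) = 655/3.3219 = 197.175 ms/bit.
a = RT₁ − b·log₂ n₁ = 442 − 197.175 × 1 = 244.825 ms.

244.8 ms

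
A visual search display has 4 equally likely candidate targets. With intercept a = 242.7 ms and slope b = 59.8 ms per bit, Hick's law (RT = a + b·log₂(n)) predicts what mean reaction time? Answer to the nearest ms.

log₂(4) = 2 bits, so RT = 242.7 + 59.8 × 2 ≈ 362.300 ms.

362 ms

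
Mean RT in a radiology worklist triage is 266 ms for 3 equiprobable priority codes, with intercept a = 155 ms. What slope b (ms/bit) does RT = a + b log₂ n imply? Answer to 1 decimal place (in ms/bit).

70.0 ms/bit

log₂(3) = 1.5850 bits.
b = (RT − a)/log₂ n = (266 − 155) / 1.5850 = 70.033 ms/bit.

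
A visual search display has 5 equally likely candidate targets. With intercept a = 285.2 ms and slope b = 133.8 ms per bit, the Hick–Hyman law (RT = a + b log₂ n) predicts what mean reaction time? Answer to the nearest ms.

log₂(5) = 2.3219 bits, so RT = 285.2 + 133.8 × 2.3219 ≈ 595.874 ms.

596 ms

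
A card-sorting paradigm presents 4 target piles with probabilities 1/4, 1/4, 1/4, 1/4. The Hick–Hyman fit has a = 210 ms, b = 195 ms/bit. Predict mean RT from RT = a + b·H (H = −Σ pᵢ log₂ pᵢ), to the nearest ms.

600 ms

Each term −pᵢ log₂ pᵢ: 0.25·2 + 0.25·2 + 0.25·2 + 0.25·2; summed, H = 2.000 bits.
Mean RT = a + bH = 210 + 195·2.000 = 600.00 ms.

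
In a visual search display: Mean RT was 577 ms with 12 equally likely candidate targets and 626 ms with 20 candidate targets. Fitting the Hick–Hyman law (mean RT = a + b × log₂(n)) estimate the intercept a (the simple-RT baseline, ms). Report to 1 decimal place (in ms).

338.6 ms

The slope on a log₂ axis is (626 − 577) / (4.3219 − 3.5850) = 66.489 ms/bit.
Intercept: a = 577 − 66.489·log₂(12) = 338.640 ms.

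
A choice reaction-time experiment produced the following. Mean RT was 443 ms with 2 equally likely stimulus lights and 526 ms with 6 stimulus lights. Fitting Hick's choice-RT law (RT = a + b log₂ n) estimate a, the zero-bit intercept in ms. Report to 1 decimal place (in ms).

b = (RT₂ − RT₁)/(log₂ n₂ − log₂ n₁) = (526 − 443)/(2.5850 − 1) = 52.367 ms/bit.
Intercept: a = 443 − 52.367·log₂(2) = 390.633 ms.

390.6 ms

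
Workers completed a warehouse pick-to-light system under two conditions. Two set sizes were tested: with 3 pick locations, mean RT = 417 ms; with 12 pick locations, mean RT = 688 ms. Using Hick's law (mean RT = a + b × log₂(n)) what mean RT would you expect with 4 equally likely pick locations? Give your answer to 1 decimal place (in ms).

With log₂ n on the abscissa the relation is linear; from the two conditions:
  b = (688 − 417) / (log₂ 12 − log₂ 3) = 271 / (3.5850 − 1.5850) = 135.500 ms/bit
  a = 417 − 135.500 × 1.5850 = 202.238 ms
Then RT(4) = 202.238 + 135.500 × log₂ 4 = 202.238 + 135.500 × 2 ≈ 473.238 ms.

473.2 ms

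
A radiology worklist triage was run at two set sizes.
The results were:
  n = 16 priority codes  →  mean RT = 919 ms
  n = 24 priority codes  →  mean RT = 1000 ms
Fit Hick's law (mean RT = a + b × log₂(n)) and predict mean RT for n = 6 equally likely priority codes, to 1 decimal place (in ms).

Fit slope and intercept:
  b = (1000 − 919) / (log₂ 24 − log₂ 16) = 81 / (4.5850 − 4) = 138.470 ms/bit
  a = 919 − 138.470 × 4 = 365.118 ms
Then RT(6) = 365.118 + 138.470 × log₂ 6 = 365.118 + 138.470 × 2.5850 ≈ 723.059 ms.

723.1 ms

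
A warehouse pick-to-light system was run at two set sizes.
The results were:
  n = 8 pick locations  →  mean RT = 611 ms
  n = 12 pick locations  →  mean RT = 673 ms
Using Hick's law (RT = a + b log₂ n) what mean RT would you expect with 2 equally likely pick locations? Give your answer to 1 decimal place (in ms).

399.0 ms

With log₂ n on the abscissa the relation is linear; from the two conditions:
  b = (673 − 611) / (log₂ 12 − log₂ 8) = 62 / (3.5850 − 3) = 105.990 ms/bit
  a = 611 − 105.990 × 3 = 293.031 ms
Then RT(2) = 293.031 + 105.990 × log₂ 2 = 293.031 + 105.990 × 1 ≈ 399.021 ms.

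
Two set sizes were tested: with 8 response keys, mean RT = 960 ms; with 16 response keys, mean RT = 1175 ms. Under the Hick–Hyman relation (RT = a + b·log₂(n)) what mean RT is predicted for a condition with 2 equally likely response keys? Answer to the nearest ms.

Solve the two-equation system in a and b:
  b = (1175 − 960) / (log₂ 16 − log₂ 8) = 215 / (4 − 3) = 215 ms/bit
  a = 960 − 215 × 3 = 315 ms
Then RT(2) = 315 + 215 × log₂ 2 = 315 + 215 × 1 ≈ 530.000 ms.

530 ms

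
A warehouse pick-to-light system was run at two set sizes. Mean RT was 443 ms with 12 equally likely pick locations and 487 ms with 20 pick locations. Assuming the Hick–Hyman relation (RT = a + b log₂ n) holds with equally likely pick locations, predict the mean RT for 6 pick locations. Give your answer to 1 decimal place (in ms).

Solve the two-equation system in a and b:
  b = (487 − 443) / (log₂ 20 − log₂ 12) = 44 / (4.3219 − 3.5850) = 59.704 ms/bit
  a = 443 − 59.704 × 3.5850 = 228.962 ms
Then RT(6) = 228.962 + 59.704 × log₂ 6 = 228.962 + 59.704 × 2.5850 ≈ 383.296 ms.

383.3 ms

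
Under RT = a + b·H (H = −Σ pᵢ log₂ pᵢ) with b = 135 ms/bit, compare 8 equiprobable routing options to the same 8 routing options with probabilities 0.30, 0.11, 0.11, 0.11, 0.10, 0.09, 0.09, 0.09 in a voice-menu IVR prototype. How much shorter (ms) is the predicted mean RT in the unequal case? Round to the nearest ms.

21 ms

Equiprobable entropy H₀ = log₂ 8 = 3.0000 bits.
Skewed entropy H = −Σ pᵢ log₂ pᵢ = 2.8421 bits.
ΔRT = b·(H₀ − H) = 135 × 0.1579 = 21.32 ms.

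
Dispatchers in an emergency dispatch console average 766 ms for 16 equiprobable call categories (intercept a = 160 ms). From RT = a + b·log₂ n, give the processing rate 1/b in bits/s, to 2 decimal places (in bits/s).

6.60 bits/s

b = (766 − 160)/log₂ 16 = 606/4 = 151.500 ms per bit = 0.15150 s/bit; the reciprocal is 6.601 bits/s.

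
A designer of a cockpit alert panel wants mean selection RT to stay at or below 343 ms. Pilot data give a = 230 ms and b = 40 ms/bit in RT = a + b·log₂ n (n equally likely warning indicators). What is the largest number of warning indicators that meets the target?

7

40·log₂ n ≤ 343 − 230 = 113, giving log₂ n ≤ 2.8250 and n ≤ 7.086. The largest whole number is 7.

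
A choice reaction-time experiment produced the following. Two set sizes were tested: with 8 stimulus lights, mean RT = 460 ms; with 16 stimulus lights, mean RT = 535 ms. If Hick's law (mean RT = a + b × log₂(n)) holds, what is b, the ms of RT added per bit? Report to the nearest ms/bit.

75 ms/bit

The slope on a log₂ axis is (535 − 460) / (4 − 3) = 75 ms/bit.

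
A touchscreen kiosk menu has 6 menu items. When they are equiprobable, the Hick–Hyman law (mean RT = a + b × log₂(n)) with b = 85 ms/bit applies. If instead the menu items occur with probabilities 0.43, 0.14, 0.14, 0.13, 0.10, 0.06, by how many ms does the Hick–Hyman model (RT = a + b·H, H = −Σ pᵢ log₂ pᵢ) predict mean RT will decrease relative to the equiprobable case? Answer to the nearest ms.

26 ms

Equiprobable entropy H₀ = log₂ 6 = 2.5850 bits.
Skewed entropy H = −Σ pᵢ log₂ pᵢ = 2.2762 bits.
ΔRT = b·(H₀ − H) = 85 × 0.3088 = 26.25 ms.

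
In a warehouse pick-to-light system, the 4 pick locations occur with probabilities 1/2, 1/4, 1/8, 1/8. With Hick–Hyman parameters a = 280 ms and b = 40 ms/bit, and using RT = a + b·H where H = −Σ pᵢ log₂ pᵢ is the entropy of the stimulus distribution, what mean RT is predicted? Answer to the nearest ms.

Each term −pᵢ log₂ pᵢ: 0.5·1 + 0.25·2 + 0.125·3 + 0.125·3; summed, H = 1.750 bits.
Mean RT = a + bH = 280 + 40·1.750 = 350.00 ms.

350 ms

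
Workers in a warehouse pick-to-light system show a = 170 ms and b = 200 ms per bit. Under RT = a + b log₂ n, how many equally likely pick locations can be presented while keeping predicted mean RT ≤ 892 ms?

12

200·log₂ n ≤ 892 − 170 = 722, giving log₂ n ≤ 3.6100 and n ≤ 12.210. The largest whole number is 12.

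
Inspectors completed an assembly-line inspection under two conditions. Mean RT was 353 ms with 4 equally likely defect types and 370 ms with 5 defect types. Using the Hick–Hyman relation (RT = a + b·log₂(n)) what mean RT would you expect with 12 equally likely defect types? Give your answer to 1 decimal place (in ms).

Solve the two-equation system in a and b:
  b = (370 − 353) / (log₂ 5 − log₂ 4) = 17 / (2.3219 − 2) = 52.807 ms/bit
  a = 353 − 52.807 × 2 = 247.386 ms
Then RT(12) = 247.386 + 52.807 × log₂ 12 = 247.386 + 52.807 × 3.5850 ≈ 436.697 ms.

436.7 ms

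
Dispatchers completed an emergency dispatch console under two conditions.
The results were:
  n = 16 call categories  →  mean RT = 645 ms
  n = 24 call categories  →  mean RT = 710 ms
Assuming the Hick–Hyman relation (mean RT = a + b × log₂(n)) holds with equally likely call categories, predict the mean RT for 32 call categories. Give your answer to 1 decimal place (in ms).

Fit slope and intercept:
  b = (710 − 645) / (log₂ 24 − log₂ 16) = 65 / (4.5850 − 4) = 111.118 ms/bit
  a = 645 − 111.118 × 4 = 200.527 ms
Then RT(32) = 200.527 + 111.118 × log₂ 32 = 200.527 + 111.118 × 5 ≈ 756.118 ms.

756.1 ms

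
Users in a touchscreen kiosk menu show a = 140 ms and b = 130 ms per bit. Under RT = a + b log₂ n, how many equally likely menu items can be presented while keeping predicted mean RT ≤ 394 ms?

3

Information budget: (394 − 140)/130 = 1.9538 bits, so n ≤ 2^1.9538 = 3.874 → at most 3.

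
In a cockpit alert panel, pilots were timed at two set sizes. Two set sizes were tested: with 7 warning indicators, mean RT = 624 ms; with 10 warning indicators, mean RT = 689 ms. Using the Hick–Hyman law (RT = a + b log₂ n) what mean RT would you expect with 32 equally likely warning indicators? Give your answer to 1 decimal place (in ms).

901.0 ms

RT is linear in log₂ n, so two points fix the line:
  b = (689 − 624) / (log₂ 10 − log₂ 7) = 65 / (3.3219 − 2.8074) = 126.318 ms/bit
  a = 624 − 126.318 × 2.8074 = 269.380 ms
Then RT(32) = 269.380 + 126.318 × log₂ 32 = 269.380 + 126.318 × 5 ≈ 900.971 ms.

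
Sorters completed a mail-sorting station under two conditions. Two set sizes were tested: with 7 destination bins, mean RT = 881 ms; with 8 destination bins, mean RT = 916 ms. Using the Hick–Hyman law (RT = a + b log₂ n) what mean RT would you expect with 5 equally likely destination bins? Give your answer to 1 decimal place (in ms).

792.8 ms

RT is linear in log₂ n, so two points fix the line:
  b = (916 − 881) / (log₂ 8 − log₂ 7) = 35 / (3 − 2.8074) = 181.681 ms/bit
  a = 881 − 181.681 × 2.8074 = 370.956 ms
Then RT(5) = 370.956 + 181.681 × log₂ 5 = 370.956 + 181.681 × 2.3219 ≈ 792.807 ms.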